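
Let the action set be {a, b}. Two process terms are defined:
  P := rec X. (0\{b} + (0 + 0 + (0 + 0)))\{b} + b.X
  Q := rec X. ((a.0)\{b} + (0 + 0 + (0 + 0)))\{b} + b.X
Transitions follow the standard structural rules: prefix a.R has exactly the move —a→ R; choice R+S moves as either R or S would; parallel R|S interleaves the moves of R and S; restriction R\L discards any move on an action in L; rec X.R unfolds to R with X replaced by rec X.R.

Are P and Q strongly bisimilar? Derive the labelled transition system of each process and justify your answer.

NO

Reachable graph of P (1 states):
  m0 = rec X. (0\{b} + (0 + 0 + (0 + 0)))\{b} + b.X | =b=> m0
Reachable graph of Q (2 states):
  n0 = rec X. ((a.0)\{b} + (0 + 0 + (0 + 0)))\{b} + b.X | =a=> n1, =b=> n0
  n1 = 0\{b}\{b} | ·
Coarsest stable partition (strong bisimilarity classes):
  B0 = {m0}
  B1 = {n0}
  B2 = {n1}
m0 ∈ B0, n0 ∈ B1 → different blocks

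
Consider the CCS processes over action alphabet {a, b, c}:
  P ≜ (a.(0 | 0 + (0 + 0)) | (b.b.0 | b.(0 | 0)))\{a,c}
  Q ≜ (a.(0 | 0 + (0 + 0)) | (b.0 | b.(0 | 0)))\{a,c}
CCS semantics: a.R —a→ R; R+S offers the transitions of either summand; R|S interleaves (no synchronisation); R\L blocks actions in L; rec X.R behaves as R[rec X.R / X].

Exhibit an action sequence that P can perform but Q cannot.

Reachable graph of P (6 states):
  u0 = (a.(0 | 0 + (0 + 0)) | (b.b.0 | b.(0 | 0)))\{a,c} | —b→ u1, —b→ u2
  u1 = (a.(0 | 0 + (0 + 0)) | (b.0 | b.(0 | 0)))\{a,c} | —b→ u3, —b→ u4
  u2 = (a.(0 | 0 + (0 + 0)) | (b.b.0 | (0 | 0)))\{a,c} | —b→ u4
  u3 = (a.(0 | 0 + (0 + 0)) | (0 | b.(0 | 0)))\{a,c} | —b→ u5
  u4 = (a.(0 | 0 + (0 + 0)) | (b.0 | (0 | 0)))\{a,c} | —b→ u5
  u5 = (a.(0 | 0 + (0 + 0)) | (0 | (0 | 0)))\{a,c} | stopped
Reachable graph of Q (4 states):
  v0 = (a.(0 | 0 + (0 + 0)) | (b.0 | b.(0 | 0)))\{a,c} | —b→ v1, —b→ v2
  v1 = (a.(0 | 0 + (0 + 0)) | (0 | b.(0 | 0)))\{a,c} | —b→ v3
  v2 = (a.(0 | 0 + (0 + 0)) | (b.0 | (0 | 0)))\{a,c} | —b→ v3
  v3 = (a.(0 | 0 + (0 + 0)) | (0 | (0 | 0)))\{a,c} | stopped
Executing bbb from P (initial set {u0}):
  after b @ step 1: {u1, u2}
  after b @ step 2: {u3, u4}
  after b @ step 3: {u5}
  ✓ P
Executing bbb from Q (initial set {v0}):
  after b @ step 1: {v1, v2}
  after b @ step 2: {v3}
  after b @ step 3: no successor for Q

bbb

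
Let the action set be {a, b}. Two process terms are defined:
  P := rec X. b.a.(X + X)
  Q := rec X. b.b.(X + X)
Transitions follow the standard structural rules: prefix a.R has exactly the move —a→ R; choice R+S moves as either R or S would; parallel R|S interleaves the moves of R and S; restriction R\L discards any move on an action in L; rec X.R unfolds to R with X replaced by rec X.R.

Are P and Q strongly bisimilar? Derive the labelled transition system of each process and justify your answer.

LTS(P): 3 reachable states
  m0 = rec X. b.a.(X + X) has moves -b-> m1
  m1 = a.((rec X. b.a.(X + X)) + (rec X. b.a.(X + X))) has moves -a-> m2
  m2 = (rec X. b.a.(X + X)) + (rec X. b.a.(X + X)) has moves -b-> m1
LTS(Q): 3 reachable states
  n0 = rec X. b.b.(X + X) has moves -b-> n1
  n1 = b.((rec X. b.b.(X + X)) + (rec X. b.b.(X + X))) has moves -b-> n2
  n2 = (rec X. b.b.(X + X)) + (rec X. b.b.(X + X)) has moves -b-> n1
Bisimilarity quotient blocks:
  B0 = {m0, m2}
  B1 = {m1}
  B2 = {n0, n1, n2}
m0 ∈ B0, n0 ∈ B2 → different blocks

NO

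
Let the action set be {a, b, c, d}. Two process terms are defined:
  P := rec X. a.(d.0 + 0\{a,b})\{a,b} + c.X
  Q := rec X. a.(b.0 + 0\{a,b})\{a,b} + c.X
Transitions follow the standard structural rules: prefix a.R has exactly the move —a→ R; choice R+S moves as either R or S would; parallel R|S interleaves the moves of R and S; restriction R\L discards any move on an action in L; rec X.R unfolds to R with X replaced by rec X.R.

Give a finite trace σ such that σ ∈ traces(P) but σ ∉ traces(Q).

ad

LTS(P): 3 reachable states
  u0 = rec X. a.(d.0 + 0\{a,b})\{a,b} + c.X :: —a→ u1, —c→ u0
  u1 = (d.0 + 0\{a,b})\{a,b} :: —d→ u2
  u2 = 0\{a,b} :: ·
LTS(Q): 2 reachable states
  v0 = rec X. a.(b.0 + 0\{a,b})\{a,b} + c.X :: —a→ v1, —c→ v0
  v1 = (b.0 + 0\{a,b})\{a,b} :: ·
Run σ = ⟨ad⟩ on P: start {u0}
  after a @ step 1: {u1}
  after d @ step 2: {u2}
  ✓ P
Run σ = ⟨ad⟩ on Q: start {v0}
  after a @ step 1: {v1}
  after d @ step 2: no successor for Q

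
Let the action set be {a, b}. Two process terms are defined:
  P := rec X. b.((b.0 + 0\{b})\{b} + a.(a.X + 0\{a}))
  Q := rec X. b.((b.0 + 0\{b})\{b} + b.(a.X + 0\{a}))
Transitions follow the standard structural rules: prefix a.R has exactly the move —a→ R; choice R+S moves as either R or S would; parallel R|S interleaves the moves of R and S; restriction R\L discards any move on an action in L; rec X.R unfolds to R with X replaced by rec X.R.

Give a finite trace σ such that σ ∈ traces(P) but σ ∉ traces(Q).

ba

LTS(P): 3 reachable states
  u0 = rec X. b.((b.0 + 0\{b})\{b} + a.(a.X + 0\{a})) has moves =b=> u1
  u1 = (b.0 + 0\{b})\{b} + a.(a.(rec X. b.((b.0 + 0\{b})\{b} + a.(a.X + 0\{a}))) + 0\{a}) has moves =a=> u2
  u2 = a.(rec X. b.((b.0 + 0\{b})\{b} + a.(a.X + 0\{a}))) + 0\{a} has moves =a=> u0
LTS(Q): 3 reachable states
  v0 = rec X. b.((b.0 + 0\{b})\{b} + b.(a.X + 0\{a})) has moves =b=> v1
  v1 = (b.0 + 0\{b})\{b} + b.(a.(rec X. b.((b.0 + 0\{b})\{b} + b.(a.X + 0\{a}))) + 0\{a}) has moves =b=> v2
  v2 = a.(rec X. b.((b.0 + 0\{b})\{b} + b.(a.X + 0\{a}))) + 0\{a} has moves =a=> v0
Trace ⟨ba⟩ through P, begin at {u0}:
  [1] b ⇒ {u1}
  [2] a ⇒ {u2}
  — P admits the full trace.
Trace ⟨ba⟩ through Q, begin at {v0}:
  [1] b ⇒ {v1}
  [2] a ⇒ ∅ (Q stuck)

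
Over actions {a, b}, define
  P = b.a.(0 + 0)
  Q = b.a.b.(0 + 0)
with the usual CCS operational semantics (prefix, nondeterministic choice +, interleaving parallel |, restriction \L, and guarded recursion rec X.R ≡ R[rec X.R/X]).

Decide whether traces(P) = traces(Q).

traces(P) ≠ traces(Q) — witness ⟨bab⟩

Reachable graph of P (3 states):
  s0 = b.a.(0 + 0) → =b=> s1
  s1 = a.(0 + 0) → =a=> s2
  s2 = 0 + 0 → ·
Reachable graph of Q (4 states):
  t0 = b.a.b.(0 + 0) → =b=> t1
  t1 = a.b.(0 + 0) → =a=> t2
  t2 = b.(0 + 0) → =b=> t3
  t3 = 0 + 0 → ·
Executing bab from Q (initial set {t0}):
  [1] b ⇒ {t1}
  [2] a ⇒ {t2}
  [3] b ⇒ {t3}
  — Q admits the full trace.
Executing bab from P (initial set {s0}):
  [1] b ⇒ {s1}
  [2] a ⇒ {s2}
  [3] b ⇒ no successor for P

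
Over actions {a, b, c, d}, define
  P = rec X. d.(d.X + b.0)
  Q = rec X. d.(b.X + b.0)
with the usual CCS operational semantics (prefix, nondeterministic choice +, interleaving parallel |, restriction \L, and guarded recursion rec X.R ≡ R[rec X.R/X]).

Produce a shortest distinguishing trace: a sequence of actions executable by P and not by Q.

dd

P's transition system — 3 states:
  p0 = rec X. d.(d.X + b.0) ⊢ —d→ p1
  p1 = d.(rec X. d.(d.X + b.0)) + b.0 ⊢ —b→ p2, —d→ p0
  p2 = 0 ⊢ (no moves)
Q's transition system — 3 states:
  q0 = rec X. d.(b.X + b.0) ⊢ —d→ q1
  q1 = b.(rec X. d.(b.X + b.0)) + b.0 ⊢ —b→ q0, —b→ q2
  q2 = 0 ⊢ (no moves)
Run σ = ⟨dd⟩ on P: start {p0}
  after d @ step 1: {p1}
  after d @ step 2: {p0}
  P completes σ.
Run σ = ⟨dd⟩ on Q: start {q0}
  after d @ step 1: {q1}
  after d @ step 2: ∅ (Q stuck)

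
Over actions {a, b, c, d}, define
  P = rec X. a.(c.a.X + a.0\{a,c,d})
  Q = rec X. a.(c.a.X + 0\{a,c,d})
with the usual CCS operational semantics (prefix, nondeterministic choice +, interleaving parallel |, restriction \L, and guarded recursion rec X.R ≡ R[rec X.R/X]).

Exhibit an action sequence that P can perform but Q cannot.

Reachable graph of P (4 states):
  s0 = rec X. a.(c.a.X + a.0\{a,c,d}) has moves --a--▸ s1
  s1 = c.a.(rec X. a.(c.a.X + a.0\{a,c,d})) + a.0\{a,c,d} has moves --a--▸ s2, --c--▸ s3
  s2 = 0\{a,c,d} has moves (no moves)
  s3 = a.(rec X. a.(c.a.X + a.0\{a,c,d})) has moves --a--▸ s0
Reachable graph of Q (3 states):
  t0 = rec X. a.(c.a.X + 0\{a,c,d}) has moves --a--▸ t1
  t1 = c.a.(rec X. a.(c.a.X + 0\{a,c,d})) + 0\{a,c,d} has moves --c--▸ t2
  t2 = a.(rec X. a.(c.a.X + 0\{a,c,d})) has moves --a--▸ t0
Executing aa from P (initial set {s0}):
  [1] a ⇒ {s1}
  [2] a ⇒ {s2}
  P completes σ.
Executing aa from Q (initial set {t0}):
  [1] a ⇒ {t1}
  [2] a ⇒ ∅ (Q stuck)

aa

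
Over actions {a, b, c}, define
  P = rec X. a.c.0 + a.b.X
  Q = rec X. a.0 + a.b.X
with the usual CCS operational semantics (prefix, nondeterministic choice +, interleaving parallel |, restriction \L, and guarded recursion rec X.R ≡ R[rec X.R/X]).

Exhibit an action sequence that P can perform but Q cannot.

ac

P's transition system — 4 states:
  s0 = rec X. a.c.0 + a.b.X ⊢ =a=> s1, =a=> s2
  s1 = b.(rec X. a.c.0 + a.b.X) ⊢ =b=> s0
  s2 = c.0 ⊢ =c=> s3
  s3 = 0 ⊢ (no moves)
Q's transition system — 3 states:
  t0 = rec X. a.0 + a.b.X ⊢ =a=> t1, =a=> t2
  t1 = 0 ⊢ (no moves)
  t2 = b.(rec X. a.0 + a.b.X) ⊢ =b=> t0
Trace ⟨ac⟩ through P, begin at {s0}:
  [1] a ⇒ {s1, s2}
  [2] c ⇒ {s3}
  P completes σ.
Trace ⟨ac⟩ through Q, begin at {t0}:
  [1] a ⇒ {t1, t2}
  [2] c ⇒ no successor for Q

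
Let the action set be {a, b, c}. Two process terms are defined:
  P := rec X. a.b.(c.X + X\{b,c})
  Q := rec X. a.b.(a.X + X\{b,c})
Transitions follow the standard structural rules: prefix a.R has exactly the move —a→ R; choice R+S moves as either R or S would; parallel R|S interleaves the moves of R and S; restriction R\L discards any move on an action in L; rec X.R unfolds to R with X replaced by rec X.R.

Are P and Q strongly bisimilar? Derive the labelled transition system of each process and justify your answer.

NO

P's transition system — 4 states:
  p0 = rec X. a.b.(c.X + X\{b,c}) has moves =a=> p1
  p1 = b.(c.(rec X. a.b.(c.X + X\{b,c})) + (rec X. a.b.(c.X + X\{b,c}))\{b,c}) has moves =b=> p2
  p2 = c.(rec X. a.b.(c.X + X\{b,c})) + (rec X. a.b.(c.X + X\{b,c}))\{b,c} has moves =a=> p3, =c=> p0
  p3 = (b.(c.(rec X. a.b.(c.X + X\{b,c})) + (rec X. a.b.(c.X + X\{b,c}))\{b,c}))\{b,c} has moves (no moves)
Q's transition system — 4 states:
  q0 = rec X. a.b.(a.X + X\{b,c}) has moves =a=> q1
  q1 = b.(a.(rec X. a.b.(a.X + X\{b,c})) + (rec X. a.b.(a.X + X\{b,c}))\{b,c}) has moves =b=> q2
  q2 = a.(rec X. a.b.(a.X + X\{b,c})) + (rec X. a.b.(a.X + X\{b,c}))\{b,c} has moves =a=> q0, =a=> q3
  q3 = (b.(a.(rec X. a.b.(a.X + X\{b,c})) + (rec X. a.b.(a.X + X\{b,c}))\{b,c}))\{b,c} has moves (no moves)
Coarsest stable partition (strong bisimilarity classes):
  B0 = {p0}
  B1 = {p1}
  B2 = {p2}
  B3 = {p3, q3}
  B4 = {q0}
  B5 = {q1}
  B6 = {q2}
p0 ∈ B0, q0 ∈ B4 → different blocks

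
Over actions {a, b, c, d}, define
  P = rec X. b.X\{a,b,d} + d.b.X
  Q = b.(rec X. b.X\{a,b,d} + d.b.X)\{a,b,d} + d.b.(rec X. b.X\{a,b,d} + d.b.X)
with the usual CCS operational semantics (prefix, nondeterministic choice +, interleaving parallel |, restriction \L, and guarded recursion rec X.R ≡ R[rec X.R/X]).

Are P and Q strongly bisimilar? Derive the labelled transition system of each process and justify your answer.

P's transition system — 3 states:
  p0 = rec X. b.X\{a,b,d} + d.b.X ⊢ ··b··> p1, ··d··> p2
  p1 = (rec X. b.X\{a,b,d} + d.b.X)\{a,b,d} ⊢ (no moves)
  p2 = b.(rec X. b.X\{a,b,d} + d.b.X) ⊢ ··b··> p0
Q's transition system — 4 states:
  q0 = b.(rec X. b.X\{a,b,d} + d.b.X)\{a,b,d} + d.b.(rec X. b.X\{a,b,d} + d.b.X) ⊢ ··b··> q1, ··d··> q2
  q1 = (rec X. b.X\{a,b,d} + d.b.X)\{a,b,d} ⊢ (no moves)
  q2 = b.(rec X. b.X\{a,b,d} + d.b.X) ⊢ ··b··> q3
  q3 = rec X. b.X\{a,b,d} + d.b.X ⊢ ··b··> q1, ··d··> q2
Bisimilarity quotient blocks:
  B0 = {p0, q0, q3}
  B1 = {p1, q1}
  B2 = {p2, q2}
p0 ∈ B0, q0 ∈ B0 → same block

bisimilar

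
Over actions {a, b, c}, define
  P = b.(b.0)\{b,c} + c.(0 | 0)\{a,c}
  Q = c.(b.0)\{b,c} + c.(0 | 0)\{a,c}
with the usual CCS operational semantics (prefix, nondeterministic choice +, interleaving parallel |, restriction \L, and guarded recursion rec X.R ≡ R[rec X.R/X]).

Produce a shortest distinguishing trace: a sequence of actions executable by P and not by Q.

Reachable graph of P (3 states):
  u0 = b.(b.0)\{b,c} + c.(0 | 0)\{a,c} has moves —b→ u1, —c→ u2
  u1 = (b.0)\{b,c} has moves (no moves)
  u2 = (0 | 0)\{a,c} has moves (no moves)
Reachable graph of Q (3 states):
  v0 = c.(b.0)\{b,c} + c.(0 | 0)\{a,c} has moves —c→ v1, —c→ v2
  v1 = (0 | 0)\{a,c} has moves (no moves)
  v2 = (b.0)\{b,c} has moves (no moves)
Trace ⟨b⟩ through P, begin at {u0}:
  after b @ step 1: {u1}
  ✓ P
Trace ⟨b⟩ through Q, begin at {v0}:
  after b @ step 1: no successor for Q

b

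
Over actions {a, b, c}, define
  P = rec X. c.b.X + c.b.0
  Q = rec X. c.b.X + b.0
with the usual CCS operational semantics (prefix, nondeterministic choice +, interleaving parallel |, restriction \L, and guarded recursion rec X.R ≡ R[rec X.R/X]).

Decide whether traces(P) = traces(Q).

trace-distinct — witness ⟨b⟩

P's transition system — 4 states:
  m0 = rec X. c.b.X + c.b.0 → —c→ m1, —c→ m2
  m1 = b.(rec X. c.b.X + c.b.0) → —b→ m0
  m2 = b.0 → —b→ m3
  m3 = 0 → stopped
Q's transition system — 3 states:
  n0 = rec X. c.b.X + b.0 → —b→ n1, —c→ n2
  n1 = 0 → stopped
  n2 = b.(rec X. c.b.X + b.0) → —b→ n0
Run σ = ⟨b⟩ on Q: start {n0}
  step 1 (b): {n1}
  Q completes σ.
Run σ = ⟨b⟩ on P: start {m0}
  step 1 (b): ∅  — P cannot continue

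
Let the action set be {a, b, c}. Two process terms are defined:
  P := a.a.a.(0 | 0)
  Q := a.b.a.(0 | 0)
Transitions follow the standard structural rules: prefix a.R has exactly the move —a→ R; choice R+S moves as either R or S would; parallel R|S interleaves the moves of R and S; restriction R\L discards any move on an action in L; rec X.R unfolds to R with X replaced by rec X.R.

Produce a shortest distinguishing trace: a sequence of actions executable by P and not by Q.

aa

Reachable graph of P (4 states):
  p0 = a.a.a.(0 | 0) ⊢ --a--▸ p1
  p1 = a.a.(0 | 0) ⊢ --a--▸ p2
  p2 = a.(0 | 0) ⊢ --a--▸ p3
  p3 = 0 | 0 ⊢ deadlocked
Reachable graph of Q (4 states):
  q0 = a.b.a.(0 | 0) ⊢ --a--▸ q1
  q1 = b.a.(0 | 0) ⊢ --b--▸ q2
  q2 = a.(0 | 0) ⊢ --a--▸ q3
  q3 = 0 | 0 ⊢ deadlocked
Executing aa from P (initial set {p0}):
  [1] a ⇒ {p1}
  [2] a ⇒ {p2}
  P completes σ.
Executing aa from Q (initial set {q0}):
  [1] a ⇒ {q1}
  [2] a ⇒ no successor for Q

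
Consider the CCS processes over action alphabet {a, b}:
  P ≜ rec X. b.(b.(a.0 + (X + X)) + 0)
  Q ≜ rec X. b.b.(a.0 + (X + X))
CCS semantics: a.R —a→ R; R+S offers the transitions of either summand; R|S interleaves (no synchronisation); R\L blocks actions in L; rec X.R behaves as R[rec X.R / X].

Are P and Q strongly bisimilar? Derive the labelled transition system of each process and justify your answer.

P's transition system — 4 states:
  p0 = rec X. b.(b.(a.0 + (X + X)) + 0) → ··b··> p1
  p1 = b.(a.0 + ((rec X. b.(b.(a.0 + (X + X)) + 0)) + (rec X. b.(b.(a.0 + (X + X)) + 0)))) + 0 → ··b··> p2
  p2 = a.0 + ((rec X. b.(b.(a.0 + (X + X)) + 0)) + (rec X. b.(b.(a.0 + (X + X)) + 0))) → ··a··> p3, ··b··> p1
  p3 = 0 → stopped
Q's transition system — 4 states:
  q0 = rec X. b.b.(a.0 + (X + X)) → ··b··> q1
  q1 = b.(a.0 + ((rec X. b.b.(a.0 + (X + X))) + (rec X. b.b.(a.0 + (X + X))))) → ··b··> q2
  q2 = a.0 + ((rec X. b.b.(a.0 + (X + X))) + (rec X. b.b.(a.0 + (X + X)))) → ··a··> q3, ··b··> q1
  q3 = 0 → stopped
Partition-refinement fixed point:
  B0 = {p0, q0}
  B1 = {p1, q1}
  B2 = {p2, q2}
  B3 = {p3, q3}
p0 ∈ B0, q0 ∈ B0 → same block

P ~ Q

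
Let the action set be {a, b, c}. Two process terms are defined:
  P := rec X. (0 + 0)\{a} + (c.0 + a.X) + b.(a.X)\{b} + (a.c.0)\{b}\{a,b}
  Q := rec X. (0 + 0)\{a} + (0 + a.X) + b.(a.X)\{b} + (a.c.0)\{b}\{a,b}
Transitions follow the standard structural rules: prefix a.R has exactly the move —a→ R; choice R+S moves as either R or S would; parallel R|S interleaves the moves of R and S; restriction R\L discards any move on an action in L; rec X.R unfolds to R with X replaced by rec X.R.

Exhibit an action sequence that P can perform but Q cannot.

c

Reachable graph of P (5 states):
  m0 = rec X. (0 + 0)\{a} + (c.0 + a.X) + b.(a.X)\{b} + (a.c.0)\{b}\{a,b} | ··a··> m0, ··b··> m1, ··c··> m2
  m1 = (a.(rec X. (0 + 0)\{a} + (c.0 + a.X) + b.(a.X)\{b} + (a.c.0)\{b}\{a,b}))\{b} | ··a··> m3
  m2 = 0 | (no moves)
  m3 = (rec X. (0 + 0)\{a} + (c.0 + a.X) + b.(a.X)\{b} + (a.c.0)\{b}\{a,b})\{b} | ··a··> m3, ··c··> m4
  m4 = 0\{b} | (no moves)
Reachable graph of Q (3 states):
  n0 = rec X. (0 + 0)\{a} + (0 + a.X) + b.(a.X)\{b} + (a.c.0)\{b}\{a,b} | ··a··> n0, ··b··> n1
  n1 = (a.(rec X. (0 + 0)\{a} + (0 + a.X) + b.(a.X)\{b} + (a.c.0)\{b}\{a,b}))\{b} | ··a··> n2
  n2 = (rec X. (0 + 0)\{a} + (0 + a.X) + b.(a.X)\{b} + (a.c.0)\{b}\{a,b})\{b} | ··a··> n2
Executing c from P (initial set {m0}):
  after c @ step 1: {m2}
  — P admits the full trace.
Executing c from Q (initial set {n0}):
  after c @ step 1: ∅  — Q cannot continue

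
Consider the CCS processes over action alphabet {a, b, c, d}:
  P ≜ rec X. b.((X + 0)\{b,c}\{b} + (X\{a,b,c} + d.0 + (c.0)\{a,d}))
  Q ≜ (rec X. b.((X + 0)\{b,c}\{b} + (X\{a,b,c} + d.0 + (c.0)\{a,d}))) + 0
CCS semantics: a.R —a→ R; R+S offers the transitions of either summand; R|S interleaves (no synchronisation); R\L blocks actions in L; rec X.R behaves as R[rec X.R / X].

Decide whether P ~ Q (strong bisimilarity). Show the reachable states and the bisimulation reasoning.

Reachable graph of P (4 states):
  s0 = rec X. b.((X + 0)\{b,c}\{b} + (X\{a,b,c} + d.0 + (c.0)\{a,d})) :: —b→ s1
  s1 = ((rec X. b.((X + 0)\{b,c}\{b} + (X\{a,b,c} + d.0 + (c.0)\{a,d}))) + 0)\{b,c}\{b} + ((rec X. b.((X + 0)\{b,c}\{b} + (X\{a,b,c} + d.0 + (c.0)\{a,d})))\{a,b,c} + d.0 + (c.0)\{a,d}) :: —c→ s2, —d→ s3
  s2 = 0\{a,d} :: stopped
  s3 = 0 :: stopped
Reachable graph of Q (4 states):
  t0 = (rec X. b.((X + 0)\{b,c}\{b} + (X\{a,b,c} + d.0 + (c.0)\{a,d}))) + 0 :: —b→ t1
  t1 = ((rec X. b.((X + 0)\{b,c}\{b} + (X\{a,b,c} + d.0 + (c.0)\{a,d}))) + 0)\{b,c}\{b} + ((rec X. b.((X + 0)\{b,c}\{b} + (X\{a,b,c} + d.0 + (c.0)\{a,d})))\{a,b,c} + d.0 + (c.0)\{a,d}) :: —c→ t2, —d→ t3
  t2 = 0\{a,d} :: stopped
  t3 = 0 :: stopped
Coarsest stable partition (strong bisimilarity classes):
  B0 = {s0, t0}
  B1 = {s1, t1}
  B2 = {s2, s3, t2, t3}
s0 ∈ B0, t0 ∈ B0 → same block

YES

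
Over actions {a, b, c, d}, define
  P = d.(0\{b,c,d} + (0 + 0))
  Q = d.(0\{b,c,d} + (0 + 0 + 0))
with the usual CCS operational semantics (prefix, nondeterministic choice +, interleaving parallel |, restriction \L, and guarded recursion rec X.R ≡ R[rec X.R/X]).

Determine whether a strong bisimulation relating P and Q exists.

bisimilar

LTS(P): 2 reachable states
  u0 = d.(0\{b,c,d} + (0 + 0)) → —d→ u1
  u1 = 0\{b,c,d} + (0 + 0) → ∅
LTS(Q): 2 reachable states
  v0 = d.(0\{b,c,d} + (0 + 0 + 0)) → —d→ v1
  v1 = 0\{b,c,d} + (0 + 0 + 0) → ∅
Coarsest stable partition (strong bisimilarity classes):
  B0 = {u0, v0}
  B1 = {u1, v1}
u0 ∈ B0, v0 ∈ B0 → same block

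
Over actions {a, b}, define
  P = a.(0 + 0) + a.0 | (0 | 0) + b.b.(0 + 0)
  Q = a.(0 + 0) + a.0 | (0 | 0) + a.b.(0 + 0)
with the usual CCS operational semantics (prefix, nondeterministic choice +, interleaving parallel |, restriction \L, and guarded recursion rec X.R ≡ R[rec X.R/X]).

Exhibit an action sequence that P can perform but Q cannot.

b

P's transition system — 4 states:
  m0 = a.(0 + 0) + a.0 | (0 | 0) + b.b.(0 + 0) :: —a→ m1, —a→ m2, —b→ m3
  m1 = 0 + 0 :: (no moves)
  m2 = 0 | (0 | 0) :: (no moves)
  m3 = b.(0 + 0) :: —b→ m1
Q's transition system — 4 states:
  n0 = a.(0 + 0) + a.0 | (0 | 0) + a.b.(0 + 0) :: —a→ n1, —a→ n2, —a→ n3
  n1 = 0 + 0 :: (no moves)
  n2 = 0 | (0 | 0) :: (no moves)
  n3 = b.(0 + 0) :: —b→ n1
Trace ⟨b⟩ through P, begin at {m0}:
  after b @ step 1: {m3}
  — P admits the full trace.
Trace ⟨b⟩ through Q, begin at {n0}:
  after b @ step 1: no successor for Q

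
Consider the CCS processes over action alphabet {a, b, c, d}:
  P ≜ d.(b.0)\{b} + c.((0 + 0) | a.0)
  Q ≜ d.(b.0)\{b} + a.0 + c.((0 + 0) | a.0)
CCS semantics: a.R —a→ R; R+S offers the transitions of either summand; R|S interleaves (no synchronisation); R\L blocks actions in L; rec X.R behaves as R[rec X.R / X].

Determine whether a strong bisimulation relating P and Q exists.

Reachable graph of P (4 states):
  s0 = d.(b.0)\{b} + c.((0 + 0) | a.0) → -c-> s1, -d-> s2
  s1 = (0 + 0) | a.0 → -a-> s3
  s2 = (b.0)\{b} → (no moves)
  s3 = (0 + 0) | 0 → (no moves)
Reachable graph of Q (5 states):
  t0 = d.(b.0)\{b} + a.0 + c.((0 + 0) | a.0) → -a-> t1, -c-> t2, -d-> t3
  t1 = 0 → (no moves)
  t2 = (0 + 0) | a.0 → -a-> t4
  t3 = (b.0)\{b} → (no moves)
  t4 = (0 + 0) | 0 → (no moves)
Bisimilarity quotient blocks:
  B0 = {s0}
  B1 = {s1, t2}
  B2 = {s2, s3, t1, t3, t4}
  B3 = {t0}
s0 ∈ B0, t0 ∈ B3 → different blocks

P ≁ Q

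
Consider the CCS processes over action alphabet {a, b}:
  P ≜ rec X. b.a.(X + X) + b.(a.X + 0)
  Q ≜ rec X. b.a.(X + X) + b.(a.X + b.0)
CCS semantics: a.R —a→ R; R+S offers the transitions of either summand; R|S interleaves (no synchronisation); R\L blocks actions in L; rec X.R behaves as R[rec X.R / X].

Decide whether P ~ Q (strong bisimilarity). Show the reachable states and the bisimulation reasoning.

NO

Reachable graph of P (4 states):
  p0 = rec X. b.a.(X + X) + b.(a.X + 0) | -b-> p1, -b-> p2
  p1 = a.((rec X. b.a.(X + X) + b.(a.X + 0)) + (rec X. b.a.(X + X) + b.(a.X + 0))) | -a-> p3
  p2 = a.(rec X. b.a.(X + X) + b.(a.X + 0)) + 0 | -a-> p0
  p3 = (rec X. b.a.(X + X) + b.(a.X + 0)) + (rec X. b.a.(X + X) + b.(a.X + 0)) | -b-> p1, -b-> p2
Reachable graph of Q (5 states):
  q0 = rec X. b.a.(X + X) + b.(a.X + b.0) | -b-> q1, -b-> q2
  q1 = a.((rec X. b.a.(X + X) + b.(a.X + b.0)) + (rec X. b.a.(X + X) + b.(a.X + b.0))) | -a-> q3
  q2 = a.(rec X. b.a.(X + X) + b.(a.X + b.0)) + b.0 | -a-> q0, -b-> q4
  q3 = (rec X. b.a.(X + X) + b.(a.X + b.0)) + (rec X. b.a.(X + X) + b.(a.X + b.0)) | -b-> q1, -b-> q2
  q4 = 0 | ·
Bisimilarity quotient blocks:
  B0 = {p0, p3}
  B1 = {p1, p2}
  B2 = {q0, q3}
  B3 = {q1}
  B4 = {q2}
  B5 = {q4}
p0 ∈ B0, q0 ∈ B2 → different blocks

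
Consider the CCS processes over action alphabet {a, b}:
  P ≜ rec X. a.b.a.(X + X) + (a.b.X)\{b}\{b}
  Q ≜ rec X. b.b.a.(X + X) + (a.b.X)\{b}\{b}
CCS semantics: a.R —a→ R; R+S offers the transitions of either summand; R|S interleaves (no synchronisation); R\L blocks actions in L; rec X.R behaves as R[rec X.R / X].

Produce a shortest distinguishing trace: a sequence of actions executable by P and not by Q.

LTS(P): 5 reachable states
  s0 = rec X. a.b.a.(X + X) + (a.b.X)\{b}\{b} :: ··a··> s1, ··a··> s2
  s1 = (b.(rec X. a.b.a.(X + X) + (a.b.X)\{b}\{b}))\{b}\{b} :: (no moves)
  s2 = b.a.((rec X. a.b.a.(X + X) + (a.b.X)\{b}\{b}) + (rec X. a.b.a.(X + X) + (a.b.X)\{b}\{b})) :: ··b··> s3
  s3 = a.((rec X. a.b.a.(X + X) + (a.b.X)\{b}\{b}) + (rec X. a.b.a.(X + X) + (a.b.X)\{b}\{b})) :: ··a··> s4
  s4 = (rec X. a.b.a.(X + X) + (a.b.X)\{b}\{b}) + (rec X. a.b.a.(X + X) + (a.b.X)\{b}\{b}) :: ··a··> s1, ··a··> s2
LTS(Q): 5 reachable states
  t0 = rec X. b.b.a.(X + X) + (a.b.X)\{b}\{b} :: ··a··> t1, ··b··> t2
  t1 = (b.(rec X. b.b.a.(X + X) + (a.b.X)\{b}\{b}))\{b}\{b} :: (no moves)
  t2 = b.a.((rec X. b.b.a.(X + X) + (a.b.X)\{b}\{b}) + (rec X. b.b.a.(X + X) + (a.b.X)\{b}\{b})) :: ··b··> t3
  t3 = a.((rec X. b.b.a.(X + X) + (a.b.X)\{b}\{b}) + (rec X. b.b.a.(X + X) + (a.b.X)\{b}\{b})) :: ··a··> t4
  t4 = (rec X. b.b.a.(X + X) + (a.b.X)\{b}\{b}) + (rec X. b.b.a.(X + X) + (a.b.X)\{b}\{b}) :: ··a··> t1, ··b··> t2
Run σ = ⟨ab⟩ on P: start {s0}
  [1] a ⇒ {s1, s2}
  [2] b ⇒ {s3}
  P completes σ.
Run σ = ⟨ab⟩ on Q: start {t0}
  [1] a ⇒ {t1}
  [2] b ⇒ ∅ (Q stuck)

ab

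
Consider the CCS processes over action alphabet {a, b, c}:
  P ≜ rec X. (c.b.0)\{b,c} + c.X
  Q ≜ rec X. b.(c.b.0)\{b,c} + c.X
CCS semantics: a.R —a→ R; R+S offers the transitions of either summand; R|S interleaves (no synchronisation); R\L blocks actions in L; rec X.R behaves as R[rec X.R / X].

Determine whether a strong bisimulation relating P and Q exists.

LTS(P): 1 reachable states
  s0 = rec X. (c.b.0)\{b,c} + c.X :: ··c··> s0
LTS(Q): 2 reachable states
  t0 = rec X. b.(c.b.0)\{b,c} + c.X :: ··b··> t1, ··c··> t0
  t1 = (c.b.0)\{b,c} :: stopped
Bisimilarity quotient blocks:
  B0 = {s0}
  B1 = {t0}
  B2 = {t1}
s0 ∈ B0, t0 ∈ B1 → different blocks

not bisimilar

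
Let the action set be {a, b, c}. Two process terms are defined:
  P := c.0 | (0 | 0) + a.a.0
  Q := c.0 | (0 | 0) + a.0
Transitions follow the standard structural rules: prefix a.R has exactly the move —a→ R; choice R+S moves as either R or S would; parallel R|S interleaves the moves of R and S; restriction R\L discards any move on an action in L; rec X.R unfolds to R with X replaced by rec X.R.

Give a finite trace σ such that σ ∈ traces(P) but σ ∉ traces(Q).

aa

P's transition system — 4 states:
  s0 = c.0 | (0 | 0) + a.a.0 has moves ··a··> s1, ··c··> s2
  s1 = a.0 has moves ··a··> s3
  s2 = 0 | (0 | 0) has moves (no moves)
  s3 = 0 has moves (no moves)
Q's transition system — 3 states:
  t0 = c.0 | (0 | 0) + a.0 has moves ··a··> t1, ··c··> t2
  t1 = 0 has moves (no moves)
  t2 = 0 | (0 | 0) has moves (no moves)
Trace ⟨aa⟩ through P, begin at {s0}:
  after a @ step 1: {s1}
  after a @ step 2: {s3}
  — P admits the full trace.
Trace ⟨aa⟩ through Q, begin at {t0}:
  after a @ step 1: {t1}
  after a @ step 2: ∅  — Q cannot continue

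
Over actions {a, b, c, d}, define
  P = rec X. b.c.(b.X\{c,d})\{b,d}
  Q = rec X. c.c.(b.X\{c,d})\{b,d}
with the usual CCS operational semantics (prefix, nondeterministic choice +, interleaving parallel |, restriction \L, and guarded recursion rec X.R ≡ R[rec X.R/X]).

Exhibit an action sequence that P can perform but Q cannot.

Reachable graph of P (3 states):
  m0 = rec X. b.c.(b.X\{c,d})\{b,d} :: --b--▸ m1
  m1 = c.(b.(rec X. b.c.(b.X\{c,d})\{b,d})\{c,d})\{b,d} :: --c--▸ m2
  m2 = (b.(rec X. b.c.(b.X\{c,d})\{b,d})\{c,d})\{b,d} :: stopped
Reachable graph of Q (3 states):
  n0 = rec X. c.c.(b.X\{c,d})\{b,d} :: --c--▸ n1
  n1 = c.(b.(rec X. c.c.(b.X\{c,d})\{b,d})\{c,d})\{b,d} :: --c--▸ n2
  n2 = (b.(rec X. c.c.(b.X\{c,d})\{b,d})\{c,d})\{b,d} :: stopped
Executing b from P (initial set {m0}):
  step 1 (b): {m1}
  P completes σ.
Executing b from Q (initial set {n0}):
  step 1 (b): ∅  — Q cannot continue

b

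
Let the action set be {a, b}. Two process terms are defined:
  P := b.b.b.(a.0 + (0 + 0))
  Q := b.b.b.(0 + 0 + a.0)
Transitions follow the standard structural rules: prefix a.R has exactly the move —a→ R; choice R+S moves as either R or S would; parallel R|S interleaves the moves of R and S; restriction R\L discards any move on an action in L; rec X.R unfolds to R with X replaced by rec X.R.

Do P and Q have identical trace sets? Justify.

Reachable graph of P (5 states):
  m0 = b.b.b.(a.0 + (0 + 0)) :: —b→ m1
  m1 = b.b.(a.0 + (0 + 0)) :: —b→ m2
  m2 = b.(a.0 + (0 + 0)) :: —b→ m3
  m3 = a.0 + (0 + 0) :: —a→ m4
  m4 = 0 :: stopped
Reachable graph of Q (5 states):
  n0 = b.b.b.(0 + 0 + a.0) :: —b→ n1
  n1 = b.b.(0 + 0 + a.0) :: —b→ n2
  n2 = b.(0 + 0 + a.0) :: —b→ n3
  n3 = 0 + 0 + a.0 :: —a→ n4
  n4 = 0 :: stopped
Partition-refinement fixed point:
  B0 = {m0, n0}
  B1 = {m1, n1}
  B2 = {m2, n2}
  B3 = {m3, n3}
  B4 = {m4, n4}
m0 ∈ B0, n0 ∈ B0 → same block
Bisimilar ⇒ trace-equivalent.

trace-equivalent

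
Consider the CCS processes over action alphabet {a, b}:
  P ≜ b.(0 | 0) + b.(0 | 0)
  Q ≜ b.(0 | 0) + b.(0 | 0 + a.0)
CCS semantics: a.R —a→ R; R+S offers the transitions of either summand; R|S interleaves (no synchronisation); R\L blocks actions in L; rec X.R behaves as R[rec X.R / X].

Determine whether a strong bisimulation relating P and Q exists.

LTS(P): 2 reachable states
  u0 = b.(0 | 0) + b.(0 | 0) → =b=> u1
  u1 = 0 | 0 → deadlocked
LTS(Q): 4 reachable states
  v0 = b.(0 | 0) + b.(0 | 0 + a.0) → =b=> v1, =b=> v2
  v1 = 0 | 0 → deadlocked
  v2 = 0 | 0 + a.0 → =a=> v3
  v3 = 0 → deadlocked
Bisimilarity quotient blocks:
  B0 = {u0}
  B1 = {u1, v1, v3}
  B2 = {v0}
  B3 = {v2}
u0 ∈ B0, v0 ∈ B2 → different blocks

not bisimilar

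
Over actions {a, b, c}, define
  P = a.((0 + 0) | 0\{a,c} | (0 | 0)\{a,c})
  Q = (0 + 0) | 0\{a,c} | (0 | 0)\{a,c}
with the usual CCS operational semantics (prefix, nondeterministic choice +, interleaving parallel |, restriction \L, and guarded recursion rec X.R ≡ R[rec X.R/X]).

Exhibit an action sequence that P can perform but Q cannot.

LTS(P): 2 reachable states
  p0 = a.((0 + 0) | 0\{a,c} | (0 | 0)\{a,c}) → =a=> p1
  p1 = (0 + 0) | 0\{a,c} | (0 | 0)\{a,c} → ∅
LTS(Q): 1 reachable states
  q0 = (0 + 0) | 0\{a,c} | (0 | 0)\{a,c} → ∅
Run σ = ⟨a⟩ on P: start {p0}
  [1] a ⇒ {p1}
  — P admits the full trace.
Run σ = ⟨a⟩ on Q: start {q0}
  [1] a ⇒ ∅ (Q stuck)

a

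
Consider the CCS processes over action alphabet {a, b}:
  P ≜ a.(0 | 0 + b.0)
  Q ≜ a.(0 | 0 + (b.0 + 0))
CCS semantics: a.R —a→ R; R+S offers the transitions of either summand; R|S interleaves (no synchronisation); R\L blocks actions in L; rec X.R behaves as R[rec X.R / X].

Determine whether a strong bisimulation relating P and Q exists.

YES

Reachable graph of P (3 states):
  s0 = a.(0 | 0 + b.0) has moves -a-> s1
  s1 = 0 | 0 + b.0 has moves -b-> s2
  s2 = 0 has moves stopped
Reachable graph of Q (3 states):
  t0 = a.(0 | 0 + (b.0 + 0)) has moves -a-> t1
  t1 = 0 | 0 + (b.0 + 0) has moves -b-> t2
  t2 = 0 has moves stopped
Coarsest stable partition (strong bisimilarity classes):
  B0 = {s0, t0}
  B1 = {s1, t1}
  B2 = {s2, t2}
s0 ∈ B0, t0 ∈ B0 → same block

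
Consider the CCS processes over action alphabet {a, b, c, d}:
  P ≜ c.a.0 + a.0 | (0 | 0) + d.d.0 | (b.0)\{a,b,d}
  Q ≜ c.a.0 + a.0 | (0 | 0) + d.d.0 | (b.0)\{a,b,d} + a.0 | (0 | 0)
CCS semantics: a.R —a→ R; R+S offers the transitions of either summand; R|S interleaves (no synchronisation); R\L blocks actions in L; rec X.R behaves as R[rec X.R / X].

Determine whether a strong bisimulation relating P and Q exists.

YES

P's transition system — 6 states:
  s0 = c.a.0 + a.0 | (0 | 0) + d.d.0 | (b.0)\{a,b,d} ⊢ =a=> s1, =c=> s2, =d=> s3
  s1 = 0 | (0 | 0) ⊢ ∅
  s2 = a.0 ⊢ =a=> s4
  s3 = d.0 | (b.0)\{a,b,d} ⊢ =d=> s5
  s4 = 0 ⊢ ∅
  s5 = 0 | (b.0)\{a,b,d} ⊢ ∅
Q's transition system — 6 states:
  t0 = c.a.0 + a.0 | (0 | 0) + d.d.0 | (b.0)\{a,b,d} + a.0 | (0 | 0) ⊢ =a=> t1, =c=> t2, =d=> t3
  t1 = 0 | (0 | 0) ⊢ ∅
  t2 = a.0 ⊢ =a=> t4
  t3 = d.0 | (b.0)\{a,b,d} ⊢ =d=> t5
  t4 = 0 ⊢ ∅
  t5 = 0 | (b.0)\{a,b,d} ⊢ ∅
Coarsest stable partition (strong bisimilarity classes):
  B0 = {s0, t0}
  B1 = {s3, t3}
  B2 = {s1, s4, s5, t1, t4, t5}
  B3 = {s2, t2}
s0 ∈ B0, t0 ∈ B0 → same block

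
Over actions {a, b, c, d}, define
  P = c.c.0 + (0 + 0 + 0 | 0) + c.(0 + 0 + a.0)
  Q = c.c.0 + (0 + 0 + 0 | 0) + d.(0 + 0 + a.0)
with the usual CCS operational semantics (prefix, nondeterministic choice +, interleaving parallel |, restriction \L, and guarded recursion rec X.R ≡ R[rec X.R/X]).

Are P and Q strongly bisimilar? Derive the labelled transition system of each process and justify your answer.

NO

P's transition system — 4 states:
  s0 = c.c.0 + (0 + 0 + 0 | 0) + c.(0 + 0 + a.0) ⊢ —c→ s1, —c→ s2
  s1 = 0 + 0 + a.0 ⊢ —a→ s3
  s2 = c.0 ⊢ —c→ s3
  s3 = 0 ⊢ deadlocked
Q's transition system — 4 states:
  t0 = c.c.0 + (0 + 0 + 0 | 0) + d.(0 + 0 + a.0) ⊢ —c→ t1, —d→ t2
  t1 = c.0 ⊢ —c→ t3
  t2 = 0 + 0 + a.0 ⊢ —a→ t3
  t3 = 0 ⊢ deadlocked
Coarsest stable partition (strong bisimilarity classes):
  B0 = {s0}
  B1 = {s1, t2}
  B2 = {s3, t3}
  B3 = {s2, t1}
  B4 = {t0}
s0 ∈ B0, t0 ∈ B4 → different blocks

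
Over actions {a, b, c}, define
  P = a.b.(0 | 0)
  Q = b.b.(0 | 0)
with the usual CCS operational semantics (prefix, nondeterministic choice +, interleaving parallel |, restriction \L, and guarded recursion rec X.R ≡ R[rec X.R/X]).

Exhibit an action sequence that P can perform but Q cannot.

LTS(P): 3 reachable states
  s0 = a.b.(0 | 0) | —a→ s1
  s1 = b.(0 | 0) | —b→ s2
  s2 = 0 | 0 | ·
LTS(Q): 3 reachable states
  t0 = b.b.(0 | 0) | —b→ t1
  t1 = b.(0 | 0) | —b→ t2
  t2 = 0 | 0 | ·
Executing a from P (initial set {s0}):
  step 1 (a): {s1}
  P completes σ.
Executing a from Q (initial set {t0}):
  step 1 (a): no successor for Q

a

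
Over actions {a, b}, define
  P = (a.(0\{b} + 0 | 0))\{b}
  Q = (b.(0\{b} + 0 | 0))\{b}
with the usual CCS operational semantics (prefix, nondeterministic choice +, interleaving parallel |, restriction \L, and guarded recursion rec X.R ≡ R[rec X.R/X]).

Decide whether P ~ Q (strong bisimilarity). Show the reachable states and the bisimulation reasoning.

Reachable graph of P (2 states):
  u0 = (a.(0\{b} + 0 | 0))\{b} has moves ··a··> u1
  u1 = (0\{b} + 0 | 0)\{b} has moves deadlocked
Reachable graph of Q (1 states):
  v0 = (b.(0\{b} + 0 | 0))\{b} has moves deadlocked
Coarsest stable partition (strong bisimilarity classes):
  B0 = {u0}
  B1 = {u1, v0}
u0 ∈ B0, v0 ∈ B1 → different blocks

not bisimilar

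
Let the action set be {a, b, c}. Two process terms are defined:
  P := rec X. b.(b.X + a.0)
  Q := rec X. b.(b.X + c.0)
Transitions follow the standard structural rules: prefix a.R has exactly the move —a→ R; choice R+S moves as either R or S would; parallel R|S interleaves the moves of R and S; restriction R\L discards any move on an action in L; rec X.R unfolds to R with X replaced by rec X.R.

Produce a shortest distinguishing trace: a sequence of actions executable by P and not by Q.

P's transition system — 3 states:
  s0 = rec X. b.(b.X + a.0) ⊢ ··b··> s1
  s1 = b.(rec X. b.(b.X + a.0)) + a.0 ⊢ ··a··> s2, ··b··> s0
  s2 = 0 ⊢ stopped
Q's transition system — 3 states:
  t0 = rec X. b.(b.X + c.0) ⊢ ··b··> t1
  t1 = b.(rec X. b.(b.X + c.0)) + c.0 ⊢ ··b··> t0, ··c··> t2
  t2 = 0 ⊢ stopped
Run σ = ⟨ba⟩ on P: start {s0}
  [1] b ⇒ {s1}
  [2] a ⇒ {s2}
  ✓ P
Run σ = ⟨ba⟩ on Q: start {t0}
  [1] b ⇒ {t1}
  [2] a ⇒ ∅  — Q cannot continue

ba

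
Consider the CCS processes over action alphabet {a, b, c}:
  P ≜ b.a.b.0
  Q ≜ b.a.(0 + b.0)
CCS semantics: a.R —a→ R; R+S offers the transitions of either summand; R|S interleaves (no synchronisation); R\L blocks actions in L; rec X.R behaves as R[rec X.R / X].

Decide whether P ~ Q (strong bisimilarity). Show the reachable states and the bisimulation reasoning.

Reachable graph of P (4 states):
  s0 = b.a.b.0 :: --b--▸ s1
  s1 = a.b.0 :: --a--▸ s2
  s2 = b.0 :: --b--▸ s3
  s3 = 0 :: ·
Reachable graph of Q (4 states):
  t0 = b.a.(0 + b.0) :: --b--▸ t1
  t1 = a.(0 + b.0) :: --a--▸ t2
  t2 = 0 + b.0 :: --b--▸ t3
  t3 = 0 :: ·
Bisimilarity quotient blocks:
  B0 = {s0, t0}
  B1 = {s1, t1}
  B2 = {s2, t2}
  B3 = {s3, t3}
s0 ∈ B0, t0 ∈ B0 → same block

YES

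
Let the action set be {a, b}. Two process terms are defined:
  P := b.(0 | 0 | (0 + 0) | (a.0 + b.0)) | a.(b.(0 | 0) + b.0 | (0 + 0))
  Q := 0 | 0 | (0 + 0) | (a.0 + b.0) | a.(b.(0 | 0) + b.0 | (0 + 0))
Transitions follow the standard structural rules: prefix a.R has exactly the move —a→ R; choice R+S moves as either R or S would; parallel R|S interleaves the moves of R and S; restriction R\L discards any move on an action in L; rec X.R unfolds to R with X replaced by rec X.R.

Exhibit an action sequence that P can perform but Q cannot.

bb

LTS(P): 12 reachable states
  m0 = b.(0 | 0 | (0 + 0) | (a.0 + b.0)) | a.(b.(0 | 0) + b.0 | (0 + 0)) ⊢ —a→ m1, —b→ m2
  m1 = b.(0 | 0 | (0 + 0) | (a.0 + b.0)) | (b.(0 | 0) + b.0 | (0 + 0)) ⊢ —b→ m3, —b→ m4, —b→ m5
  m2 = 0 | 0 | (0 + 0) | (a.0 + b.0) | a.(b.(0 | 0) + b.0 | (0 + 0)) ⊢ —a→ m3, —a→ m6, —b→ m6
  m3 = 0 | 0 | (0 + 0) | (a.0 + b.0) | (b.(0 | 0) + b.0 | (0 + 0)) ⊢ —a→ m7, —b→ m7, —b→ m8, —b→ m9
  m4 = b.(0 | 0 | (0 + 0) | (a.0 + b.0)) | (0 | (0 + 0)) ⊢ —b→ m8
  m5 = b.(0 | 0 | (0 + 0) | (a.0 + b.0)) | (0 | 0) ⊢ —b→ m9
  m6 = 0 | 0 | (0 + 0) | 0 | a.(b.(0 | 0) + b.0 | (0 + 0)) ⊢ —a→ m7
  m7 = 0 | 0 | (0 + 0) | 0 | (b.(0 | 0) + b.0 | (0 + 0)) ⊢ —b→ m10, —b→ m11
  m8 = 0 | 0 | (0 + 0) | (a.0 + b.0) | (0 | (0 + 0)) ⊢ —a→ m10, —b→ m10
  m9 = 0 | 0 | (0 + 0) | (a.0 + b.0) | (0 | 0) ⊢ —a→ m11, —b→ m11
  m10 = 0 | 0 | (0 + 0) | 0 | (0 | (0 + 0)) ⊢ deadlocked
  m11 = 0 | 0 | (0 + 0) | 0 | (0 | 0) ⊢ deadlocked
LTS(Q): 8 reachable states
  n0 = 0 | 0 | (0 + 0) | (a.0 + b.0) | a.(b.(0 | 0) + b.0 | (0 + 0)) ⊢ —a→ n1, —a→ n2, —b→ n2
  n1 = 0 | 0 | (0 + 0) | (a.0 + b.0) | (b.(0 | 0) + b.0 | (0 + 0)) ⊢ —a→ n3, —b→ n3, —b→ n4, —b→ n5
  n2 = 0 | 0 | (0 + 0) | 0 | a.(b.(0 | 0) + b.0 | (0 + 0)) ⊢ —a→ n3
  n3 = 0 | 0 | (0 + 0) | 0 | (b.(0 | 0) + b.0 | (0 + 0)) ⊢ —b→ n6, —b→ n7
  n4 = 0 | 0 | (0 + 0) | (a.0 + b.0) | (0 | (0 + 0)) ⊢ —a→ n6, —b→ n6
  n5 = 0 | 0 | (0 + 0) | (a.0 + b.0) | (0 | 0) ⊢ —a→ n7, —b→ n7
  n6 = 0 | 0 | (0 + 0) | 0 | (0 | (0 + 0)) ⊢ deadlocked
  n7 = 0 | 0 | (0 + 0) | 0 | (0 | 0) ⊢ deadlocked
Trace ⟨bb⟩ through P, begin at {m0}:
  step 1 (b): {m2}
  step 2 (b): {m6}
  P completes σ.
Trace ⟨bb⟩ through Q, begin at {n0}:
  step 1 (b): {n2}
  step 2 (b): no successor for Q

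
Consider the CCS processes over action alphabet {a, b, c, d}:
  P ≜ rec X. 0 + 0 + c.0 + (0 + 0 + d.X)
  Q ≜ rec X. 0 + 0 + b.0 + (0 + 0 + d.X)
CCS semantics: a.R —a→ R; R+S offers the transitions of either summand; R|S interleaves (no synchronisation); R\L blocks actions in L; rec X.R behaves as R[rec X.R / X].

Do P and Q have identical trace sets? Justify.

NO — witness ⟨c⟩

LTS(P): 2 reachable states
  u0 = rec X. 0 + 0 + c.0 + (0 + 0 + d.X) has moves -c-> u1, -d-> u0
  u1 = 0 has moves ∅
LTS(Q): 2 reachable states
  v0 = rec X. 0 + 0 + b.0 + (0 + 0 + d.X) has moves -b-> v1, -d-> v0
  v1 = 0 has moves ∅
Trace ⟨c⟩ through P, begin at {u0}:
  [1] c ⇒ {u1}
  P completes σ.
Trace ⟨c⟩ through Q, begin at {v0}:
  [1] c ⇒ no successor for Q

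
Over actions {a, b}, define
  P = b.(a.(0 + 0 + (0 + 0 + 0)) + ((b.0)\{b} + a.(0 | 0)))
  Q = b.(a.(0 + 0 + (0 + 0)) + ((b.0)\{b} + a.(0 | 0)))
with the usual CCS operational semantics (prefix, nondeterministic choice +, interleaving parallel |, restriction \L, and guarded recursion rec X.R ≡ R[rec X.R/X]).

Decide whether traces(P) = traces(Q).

P's transition system — 4 states:
  s0 = b.(a.(0 + 0 + (0 + 0 + 0)) + ((b.0)\{b} + a.(0 | 0))) ⊢ -b-> s1
  s1 = a.(0 + 0 + (0 + 0 + 0)) + ((b.0)\{b} + a.(0 | 0)) ⊢ -a-> s2, -a-> s3
  s2 = 0 + 0 + (0 + 0 + 0) ⊢ ·
  s3 = 0 | 0 ⊢ ·
Q's transition system — 4 states:
  t0 = b.(a.(0 + 0 + (0 + 0)) + ((b.0)\{b} + a.(0 | 0))) ⊢ -b-> t1
  t1 = a.(0 + 0 + (0 + 0)) + ((b.0)\{b} + a.(0 | 0)) ⊢ -a-> t2, -a-> t3
  t2 = 0 + 0 + (0 + 0) ⊢ ·
  t3 = 0 | 0 ⊢ ·
Bisimilarity quotient blocks:
  B0 = {s0, t0}
  B1 = {s1, t1}
  B2 = {s2, s3, t2, t3}
s0 ∈ B0, t0 ∈ B0 → same block
Bisimilar ⇒ trace-equivalent.

YES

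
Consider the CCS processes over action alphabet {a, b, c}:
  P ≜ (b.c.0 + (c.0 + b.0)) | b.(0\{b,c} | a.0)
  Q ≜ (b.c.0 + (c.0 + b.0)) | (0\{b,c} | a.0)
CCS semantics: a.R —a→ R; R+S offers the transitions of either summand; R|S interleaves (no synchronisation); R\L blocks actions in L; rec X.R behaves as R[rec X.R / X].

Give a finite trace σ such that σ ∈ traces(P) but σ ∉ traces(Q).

bb

P's transition system — 9 states:
  p0 = (b.c.0 + (c.0 + b.0)) | b.(0\{b,c} | a.0) → -b-> p1, -b-> p2, -b-> p3, -c-> p2
  p1 = (b.c.0 + (c.0 + b.0)) | (0\{b,c} | a.0) → -a-> p4, -b-> p5, -b-> p6, -c-> p5
  p2 = 0 | b.(0\{b,c} | a.0) → -b-> p5
  p3 = c.0 | b.(0\{b,c} | a.0) → -b-> p6, -c-> p2
  p4 = (b.c.0 + (c.0 + b.0)) | (0\{b,c} | 0) → -b-> p7, -b-> p8, -c-> p7
  p5 = 0 | (0\{b,c} | a.0) → -a-> p7
  p6 = c.0 | (0\{b,c} | a.0) → -a-> p8, -c-> p5
  p7 = 0 | (0\{b,c} | 0) → (no moves)
  p8 = c.0 | (0\{b,c} | 0) → -c-> p7
Q's transition system — 6 states:
  q0 = (b.c.0 + (c.0 + b.0)) | (0\{b,c} | a.0) → -a-> q1, -b-> q2, -b-> q3, -c-> q2
  q1 = (b.c.0 + (c.0 + b.0)) | (0\{b,c} | 0) → -b-> q4, -b-> q5, -c-> q4
  q2 = 0 | (0\{b,c} | a.0) → -a-> q4
  q3 = c.0 | (0\{b,c} | a.0) → -a-> q5, -c-> q2
  q4 = 0 | (0\{b,c} | 0) → (no moves)
  q5 = c.0 | (0\{b,c} | 0) → -c-> q4
Run σ = ⟨bb⟩ on P: start {p0}
  step 1 (b): {p1, p2, p3}
  step 2 (b): {p5, p6}
  ✓ P
Run σ = ⟨bb⟩ on Q: start {q0}
  step 1 (b): {q2, q3}
  step 2 (b): ∅  — Q cannot continue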